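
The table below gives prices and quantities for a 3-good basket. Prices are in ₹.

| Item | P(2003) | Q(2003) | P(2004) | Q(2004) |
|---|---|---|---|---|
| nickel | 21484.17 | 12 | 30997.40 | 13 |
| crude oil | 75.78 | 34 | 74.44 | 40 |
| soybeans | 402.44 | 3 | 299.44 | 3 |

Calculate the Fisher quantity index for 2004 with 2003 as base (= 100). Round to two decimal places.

108.38

Laspeyres component (base-period weights):
ΣP(2003)Q(2004) = 21484.17×13 + 75.78×40 + 402.44×3 = 279294.21 + 3031.2 + 1207.32 = 283532.73
ΣP(2003)Q(2003) = 21484.17×12 + 75.78×34 + 402.44×3 = 257810.04 + 2576.52 + 1207.32 = 261593.88
L = 283532.73 / 261593.88 × 100 = 108.3866
Paasche component (current-period weights):
ΣP(2004)Q(2004) = 30997.40×13 + 74.44×40 + 299.44×3 = 402966.2 + 2977.6 + 898.32 = 406842.12
ΣP(2004)Q(2003) = 30997.40×12 + 74.44×34 + 299.44×3 = 371968.8 + 2530.96 + 898.32 = 375398.08
P = 406842.12 / 375398.08 × 100 = 108.3762
Fisher = √(L × P) = √(108.3866 × 108.3762) = 108.3814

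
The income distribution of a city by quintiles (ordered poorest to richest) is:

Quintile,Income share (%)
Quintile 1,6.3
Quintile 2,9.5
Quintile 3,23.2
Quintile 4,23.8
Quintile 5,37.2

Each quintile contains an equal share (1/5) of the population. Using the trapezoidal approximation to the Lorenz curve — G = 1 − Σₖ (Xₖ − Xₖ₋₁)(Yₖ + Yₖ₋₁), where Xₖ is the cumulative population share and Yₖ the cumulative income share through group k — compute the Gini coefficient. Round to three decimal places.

Cumulative income shares Yₖ: 0.0630, 0.1580, 0.3900, 0.6280, 1.0000
Σ (Xₖ−Xₖ₋₁)(Yₖ+Yₖ₋₁) = (1/5)(0.0630+0.0000) + (1/5)(0.1580+0.0630) + (1/5)(0.3900+0.1580) + (1/5)(0.6280+0.3900) + (1/5)(1.0000+0.6280)
  = 0.0126 + 0.0442 + 0.1096 + 0.2036 + 0.3256 = 0.6956
G = 1 − 0.6956 = 0.3044

0.304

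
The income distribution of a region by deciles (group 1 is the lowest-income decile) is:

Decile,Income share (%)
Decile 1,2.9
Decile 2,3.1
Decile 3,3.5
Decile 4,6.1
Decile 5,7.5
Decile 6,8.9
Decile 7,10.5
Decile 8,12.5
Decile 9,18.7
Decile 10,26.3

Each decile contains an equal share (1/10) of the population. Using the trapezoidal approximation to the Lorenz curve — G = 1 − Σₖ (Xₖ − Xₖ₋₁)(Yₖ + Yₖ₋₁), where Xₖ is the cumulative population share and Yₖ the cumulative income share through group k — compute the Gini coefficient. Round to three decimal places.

Cumulative income shares Yₖ: 0.0290, 0.0600, 0.0950, 0.1560, 0.2310, 0.3200, 0.4250, 0.5500, 0.7370, 1.0000
Σ (Xₖ−Xₖ₋₁)(Yₖ+Yₖ₋₁) = (1/10)(0.0290+0.0000) + (1/10)(0.0600+0.0290) + (1/10)(0.0950+0.0600) + (1/10)(0.1560+0.0950) + (1/10)(0.2310+0.1560) + (1/10)(0.3200+0.2310) + (1/10)(0.4250+0.3200) + (1/10)(0.5500+0.4250) + (1/10)(0.7370+0.5500) + (1/10)(1.0000+0.7370)
  = 0.0029 + 0.0089 + 0.0155 + 0.0251 + 0.0387 + 0.0551 + 0.0745 + 0.0975 + 0.1287 + 0.1737 = 0.6206
G = 1 − 0.6206 = 0.3794

0.379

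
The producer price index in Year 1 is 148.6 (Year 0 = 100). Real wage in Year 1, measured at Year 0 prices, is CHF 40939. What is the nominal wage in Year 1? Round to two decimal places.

Nominal = Real × (Index/100) = 40939 × (148.6/100)
        = 40939 × 1.486 = 60835.3540

60835.35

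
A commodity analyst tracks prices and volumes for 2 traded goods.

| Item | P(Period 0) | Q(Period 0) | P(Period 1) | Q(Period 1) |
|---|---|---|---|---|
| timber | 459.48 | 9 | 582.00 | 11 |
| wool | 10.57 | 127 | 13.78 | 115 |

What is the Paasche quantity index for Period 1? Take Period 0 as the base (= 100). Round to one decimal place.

114.3

Paasche quantity index uses current-period prices as weights.
ΣP(Period 1)·Q(Period 1) = 582.00×11 + 13.78×115 = 6402 + 1584.7 = 7986.7
ΣP(Period 1)·Q(Period 0) = 582.00×9 + 13.78×127 = 5238 + 1750.06 = 6988.06
Index = 7986.7 / 6988.06 × 100 = 114.2907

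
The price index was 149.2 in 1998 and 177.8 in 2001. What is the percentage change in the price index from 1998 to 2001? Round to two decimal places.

19.17%

Change = (177.8 − 149.2) / 149.2 × 100
       = 28.6 / 149.2 × 100 = 19.1689%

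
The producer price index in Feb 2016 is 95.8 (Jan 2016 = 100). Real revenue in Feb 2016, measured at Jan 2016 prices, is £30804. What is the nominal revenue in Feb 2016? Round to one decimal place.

29510.2

Nominal = Real × (Index/100) = 30804 × (95.8/100)
        = 30804 × 0.958 = 29510.2320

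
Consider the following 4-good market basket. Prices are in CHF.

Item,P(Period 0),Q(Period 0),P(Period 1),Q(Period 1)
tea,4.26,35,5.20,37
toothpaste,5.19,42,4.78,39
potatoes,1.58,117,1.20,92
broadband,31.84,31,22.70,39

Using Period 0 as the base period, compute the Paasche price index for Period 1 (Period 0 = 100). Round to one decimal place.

78.7

Paasche price index uses current-period quantities as weights.
ΣP(Period 1)·Q(Period 1) = 5.20×37 + 4.78×39 + 1.20×92 + 22.70×39 = 192.4 + 186.42 + 110.4 + 885.3 = 1374.52
ΣP(Period 0)·Q(Period 1) = 4.26×37 + 5.19×39 + 1.58×92 + 31.84×39 = 157.62 + 202.41 + 145.36 + 1241.76 = 1747.15
Index = 1374.52 / 1747.15 × 100 = 78.6721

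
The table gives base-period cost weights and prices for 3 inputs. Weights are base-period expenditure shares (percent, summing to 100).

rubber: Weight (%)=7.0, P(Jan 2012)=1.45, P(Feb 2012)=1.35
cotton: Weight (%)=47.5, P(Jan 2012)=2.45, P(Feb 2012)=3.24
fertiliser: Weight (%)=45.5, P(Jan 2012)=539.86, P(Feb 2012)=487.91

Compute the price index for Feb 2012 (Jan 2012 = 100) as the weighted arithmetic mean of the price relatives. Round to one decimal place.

rubber: 7.0 × (1.35/1.45) = 7.0 × 0.931034 = 6.5172
cotton: 47.5 × (3.24/2.45) = 47.5 × 1.322449 = 62.8163
fertiliser: 45.5 × (487.91/539.86) = 45.5 × 0.903771 = 41.1216
Index = Σ wᵢ·(p₁ᵢ/p₀ᵢ) = 6.5172 + 62.8163 + 41.1216 = 110.4552

110.5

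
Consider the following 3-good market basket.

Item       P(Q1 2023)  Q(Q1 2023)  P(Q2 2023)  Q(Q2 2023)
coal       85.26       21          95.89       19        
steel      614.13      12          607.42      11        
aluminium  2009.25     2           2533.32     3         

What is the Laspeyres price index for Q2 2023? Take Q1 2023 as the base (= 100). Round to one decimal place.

Laspeyres price index uses base-period quantities as weights.
ΣP(Q2 2023)·Q(Q1 2023) = 95.89×21 + 607.42×12 + 2533.32×2 = 2013.69 + 7289.04 + 5066.64 = 14369.37
ΣP(Q1 2023)·Q(Q1 2023) = 85.26×21 + 614.13×12 + 2009.25×2 = 1790.46 + 7369.56 + 4018.5 = 13178.52
Index = 14369.37 / 13178.52 × 100 = 109.0363

109.0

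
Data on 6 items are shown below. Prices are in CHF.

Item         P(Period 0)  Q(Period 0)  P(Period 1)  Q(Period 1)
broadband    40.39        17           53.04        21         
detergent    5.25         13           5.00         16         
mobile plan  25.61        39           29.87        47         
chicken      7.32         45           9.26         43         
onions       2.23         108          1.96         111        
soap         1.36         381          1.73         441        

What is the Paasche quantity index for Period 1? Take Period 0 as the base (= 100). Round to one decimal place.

Paasche quantity index uses current-period prices as weights.
ΣP(Period 1)·Q(Period 1) = 53.04×21 + 5.00×16 + 29.87×47 + 9.26×43 + 1.96×111 + 1.73×441 = 1113.84 + 80 + 1403.89 + 398.18 + 217.56 + 762.93 = 3976.4
ΣP(Period 1)·Q(Period 0) = 53.04×17 + 5.00×13 + 29.87×39 + 9.26×45 + 1.96×108 + 1.73×381 = 901.68 + 65 + 1164.93 + 416.7 + 211.68 + 659.13 = 3419.12
Index = 3976.4 / 3419.12 × 100 = 116.2989

116.3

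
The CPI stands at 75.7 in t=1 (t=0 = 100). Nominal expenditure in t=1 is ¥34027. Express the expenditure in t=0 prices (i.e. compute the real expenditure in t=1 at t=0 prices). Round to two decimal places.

Real = Nominal ÷ (Index/100) = 34027 ÷ (75.7/100)
     = 34027 ÷ 0.757 = 44949.8018

44949.80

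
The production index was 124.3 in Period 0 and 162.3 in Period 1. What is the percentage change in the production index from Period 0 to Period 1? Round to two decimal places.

Change = (162.3 − 124.3) / 124.3 × 100
       = 38.0 / 124.3 × 100 = 30.5712%

30.57%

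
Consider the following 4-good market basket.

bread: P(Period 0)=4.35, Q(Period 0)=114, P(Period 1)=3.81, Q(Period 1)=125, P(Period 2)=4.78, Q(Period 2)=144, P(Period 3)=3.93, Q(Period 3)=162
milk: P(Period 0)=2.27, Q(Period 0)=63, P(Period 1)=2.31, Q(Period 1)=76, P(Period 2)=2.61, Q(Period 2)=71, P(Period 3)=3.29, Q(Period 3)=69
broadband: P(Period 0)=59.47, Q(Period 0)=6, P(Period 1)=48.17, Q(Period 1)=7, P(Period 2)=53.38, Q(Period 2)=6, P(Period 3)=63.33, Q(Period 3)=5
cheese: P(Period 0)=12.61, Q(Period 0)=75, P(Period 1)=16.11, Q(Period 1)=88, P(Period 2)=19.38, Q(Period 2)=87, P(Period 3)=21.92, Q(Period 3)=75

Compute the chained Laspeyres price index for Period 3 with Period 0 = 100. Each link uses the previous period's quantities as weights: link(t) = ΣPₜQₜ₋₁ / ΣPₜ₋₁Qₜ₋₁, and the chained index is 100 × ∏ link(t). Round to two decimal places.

Link Period 0→Period 1:
ΣP(Period 1)Q(Period 0) = 3.81×114 + 2.31×63 + 48.17×6 + 16.11×75 = 434.34 + 145.53 + 289.02 + 1208.25 = 2077.14
ΣP(Period 0)Q(Period 0) = 4.35×114 + 2.27×63 + 59.47×6 + 12.61×75 = 495.9 + 143.01 + 356.82 + 945.75 = 1941.48
link = 2077.14/1941.48 = 1.069875
Link Period 1→Period 2:
ΣP(Period 2)Q(Period 1) = 4.78×125 + 2.61×76 + 53.38×7 + 19.38×88 = 597.5 + 198.36 + 373.66 + 1705.44 = 2874.96
ΣP(Period 1)Q(Period 1) = 3.81×125 + 2.31×76 + 48.17×7 + 16.11×88 = 476.25 + 175.56 + 337.19 + 1417.68 = 2406.68
link = 2874.96/2406.68 = 1.194575
Link Period 2→Period 3:
ΣP(Period 3)Q(Period 2) = 3.93×144 + 3.29×71 + 63.33×6 + 21.92×87 = 565.92 + 233.59 + 379.98 + 1907.04 = 3086.53
ΣP(Period 2)Q(Period 2) = 4.78×144 + 2.61×71 + 53.38×6 + 19.38×87 = 688.32 + 185.31 + 320.28 + 1686.06 = 2879.97
link = 3086.53/2879.97 = 1.071723
Chained index = 100 × 1.069875 × 1.194575 × 1.071723 = 136.9711

136.97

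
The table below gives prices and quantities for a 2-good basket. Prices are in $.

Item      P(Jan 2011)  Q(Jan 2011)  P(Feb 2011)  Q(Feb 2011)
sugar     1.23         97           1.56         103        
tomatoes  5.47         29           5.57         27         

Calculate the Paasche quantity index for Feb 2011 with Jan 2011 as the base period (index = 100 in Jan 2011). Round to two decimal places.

99.43

Paasche quantity index uses current-period prices as weights.
ΣP(Feb 2011)·Q(Feb 2011) = 1.56×103 + 5.57×27 = 160.68 + 150.39 = 311.07
ΣP(Feb 2011)·Q(Jan 2011) = 1.56×97 + 5.57×29 = 151.32 + 161.53 = 312.85
Index = 311.07 / 312.85 × 100 = 99.4310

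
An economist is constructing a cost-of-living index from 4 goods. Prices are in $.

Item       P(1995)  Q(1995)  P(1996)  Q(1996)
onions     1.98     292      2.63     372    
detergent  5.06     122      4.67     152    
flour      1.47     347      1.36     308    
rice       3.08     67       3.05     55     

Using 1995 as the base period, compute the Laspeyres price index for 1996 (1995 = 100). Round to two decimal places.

Laspeyres price index uses base-period quantities as weights.
ΣP(1996)·Q(1995) = 2.63×292 + 4.67×122 + 1.36×347 + 3.05×67 = 767.96 + 569.74 + 471.92 + 204.35 = 2013.97
ΣP(1995)·Q(1995) = 1.98×292 + 5.06×122 + 1.47×347 + 3.08×67 = 578.16 + 617.32 + 510.09 + 206.36 = 1911.93
Index = 2013.97 / 1911.93 × 100 = 105.3370

105.34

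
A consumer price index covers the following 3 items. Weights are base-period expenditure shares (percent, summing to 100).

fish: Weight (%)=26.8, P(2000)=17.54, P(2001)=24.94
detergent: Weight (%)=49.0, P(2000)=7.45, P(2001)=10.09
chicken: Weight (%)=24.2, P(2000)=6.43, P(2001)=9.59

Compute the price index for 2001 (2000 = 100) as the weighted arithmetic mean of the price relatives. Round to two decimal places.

fish: 26.8 × (24.94/17.54) = 26.8 × 1.421893 = 38.1067
detergent: 49.0 × (10.09/7.45) = 49.0 × 1.354362 = 66.3638
chicken: 24.2 × (9.59/6.43) = 24.2 × 1.491446 = 36.0930
Index = Σ wᵢ·(p₁ᵢ/p₀ᵢ) = 38.1067 + 66.3638 + 36.0930 = 140.5635

140.56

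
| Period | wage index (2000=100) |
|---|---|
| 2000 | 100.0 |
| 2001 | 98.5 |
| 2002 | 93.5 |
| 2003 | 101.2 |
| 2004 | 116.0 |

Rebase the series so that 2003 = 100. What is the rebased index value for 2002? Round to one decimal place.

Rebased(2002) = 93.5 / 101.2 × 100 = 92.3913

92.4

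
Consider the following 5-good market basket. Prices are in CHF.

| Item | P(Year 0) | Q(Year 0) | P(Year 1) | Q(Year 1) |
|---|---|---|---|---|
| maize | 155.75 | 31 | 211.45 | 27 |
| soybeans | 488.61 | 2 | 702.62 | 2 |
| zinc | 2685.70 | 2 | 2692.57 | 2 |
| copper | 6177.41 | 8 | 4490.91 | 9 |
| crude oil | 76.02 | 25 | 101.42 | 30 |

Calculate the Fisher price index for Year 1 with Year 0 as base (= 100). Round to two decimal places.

82.33

Laspeyres component (base-period weights):
ΣP(Year 1)Q(Year 0) = 211.45×31 + 702.62×2 + 2692.57×2 + 4490.91×8 + 101.42×25 = 6554.95 + 1405.24 + 5385.14 + 35927.28 + 2535.5 = 51808.11
ΣP(Year 0)Q(Year 0) = 155.75×31 + 488.61×2 + 2685.70×2 + 6177.41×8 + 76.02×25 = 4828.25 + 977.22 + 5371.4 + 49419.28 + 1900.5 = 62496.65
L = 51808.11 / 62496.65 × 100 = 82.8974
Paasche component (current-period weights):
ΣP(Year 1)Q(Year 1) = 211.45×27 + 702.62×2 + 2692.57×2 + 4490.91×9 + 101.42×30 = 5709.15 + 1405.24 + 5385.14 + 40418.19 + 3042.6 = 55960.32
ΣP(Year 0)Q(Year 1) = 155.75×27 + 488.61×2 + 2685.70×2 + 6177.41×9 + 76.02×30 = 4205.25 + 977.22 + 5371.4 + 55596.69 + 2280.6 = 68431.16
P = 55960.32 / 68431.16 × 100 = 81.7761
Fisher = √(L × P) = √(82.8974 × 81.7761) = 82.3348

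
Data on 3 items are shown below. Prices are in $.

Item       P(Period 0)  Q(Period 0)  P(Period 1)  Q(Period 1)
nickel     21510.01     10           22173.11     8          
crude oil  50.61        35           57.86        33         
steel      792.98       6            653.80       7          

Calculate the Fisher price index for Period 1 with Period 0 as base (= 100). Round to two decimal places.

Laspeyres component (base-period weights):
ΣP(Period 1)Q(Period 0) = 22173.11×10 + 57.86×35 + 653.80×6 = 221731.1 + 2025.1 + 3922.8 = 227679
ΣP(Period 0)Q(Period 0) = 21510.01×10 + 50.61×35 + 792.98×6 = 215100.1 + 1771.35 + 4757.88 = 221629.33
L = 227679 / 221629.33 × 100 = 102.7296
Paasche component (current-period weights):
ΣP(Period 1)Q(Period 1) = 22173.11×8 + 57.86×33 + 653.80×7 = 177384.88 + 1909.38 + 4576.6 = 183870.86
ΣP(Period 0)Q(Period 1) = 21510.01×8 + 50.61×33 + 792.98×7 = 172080.08 + 1670.13 + 5550.86 = 179301.07
P = 183870.86 / 179301.07 × 100 = 102.5487
Fisher = √(L × P) = √(102.7296 × 102.5487) = 102.6391

102.64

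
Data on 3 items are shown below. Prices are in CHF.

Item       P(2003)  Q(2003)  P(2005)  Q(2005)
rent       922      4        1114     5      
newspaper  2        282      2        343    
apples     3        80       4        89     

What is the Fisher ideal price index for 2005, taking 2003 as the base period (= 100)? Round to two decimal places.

118.87

Laspeyres component (base-period weights):
ΣP(2005)Q(2003) = 1114×4 + 2×282 + 4×80 = 4456 + 564 + 320 = 5340
ΣP(2003)Q(2003) = 922×4 + 2×282 + 3×80 = 3688 + 564 + 240 = 4492
L = 5340 / 4492 × 100 = 118.8780
Paasche component (current-period weights):
ΣP(2005)Q(2005) = 1114×5 + 2×343 + 4×89 = 5570 + 686 + 356 = 6612
ΣP(2003)Q(2005) = 922×5 + 2×343 + 3×89 = 4610 + 686 + 267 = 5563
P = 6612 / 5563 × 100 = 118.8567
Fisher = √(L × P) = √(118.8780 × 118.8567) = 118.8674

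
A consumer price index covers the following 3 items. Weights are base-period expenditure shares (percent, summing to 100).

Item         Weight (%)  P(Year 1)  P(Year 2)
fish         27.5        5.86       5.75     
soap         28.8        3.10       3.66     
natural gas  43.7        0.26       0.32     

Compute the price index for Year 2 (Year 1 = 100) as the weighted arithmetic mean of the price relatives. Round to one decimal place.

fish: 27.5 × (5.75/5.86) = 27.5 × 0.981229 = 26.9838
soap: 28.8 × (3.66/3.10) = 28.8 × 1.180645 = 34.0026
natural gas: 43.7 × (0.32/0.26) = 43.7 × 1.230769 = 53.7846
Index = Σ wᵢ·(p₁ᵢ/p₀ᵢ) = 26.9838 + 34.0026 + 53.7846 = 114.7710

114.8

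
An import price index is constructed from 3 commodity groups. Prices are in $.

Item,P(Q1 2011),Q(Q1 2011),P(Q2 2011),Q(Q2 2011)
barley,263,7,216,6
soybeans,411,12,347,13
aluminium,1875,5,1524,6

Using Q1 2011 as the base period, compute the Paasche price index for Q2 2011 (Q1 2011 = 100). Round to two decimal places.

Paasche price index uses current-period quantities as weights.
ΣP(Q2 2011)·Q(Q2 2011) = 216×6 + 347×13 + 1524×6 = 1296 + 4511 + 9144 = 14951
ΣP(Q1 2011)·Q(Q2 2011) = 263×6 + 411×13 + 1875×6 = 1578 + 5343 + 11250 = 18171
Index = 14951 / 18171 × 100 = 82.2795

82.28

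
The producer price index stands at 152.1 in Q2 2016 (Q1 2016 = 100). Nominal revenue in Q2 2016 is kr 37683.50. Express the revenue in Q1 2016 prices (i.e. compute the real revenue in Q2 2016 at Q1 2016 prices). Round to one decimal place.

Real = Nominal ÷ (Index/100) = 37683.50 ÷ (152.1/100)
     = 37683.50 ÷ 1.521 = 24775.4767

24775.5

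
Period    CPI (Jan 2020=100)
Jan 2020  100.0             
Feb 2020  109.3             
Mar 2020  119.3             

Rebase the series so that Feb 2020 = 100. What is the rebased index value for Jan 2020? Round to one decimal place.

91.5

Rebased(Jan 2020) = 100.0 / 109.3 × 100 = 91.4913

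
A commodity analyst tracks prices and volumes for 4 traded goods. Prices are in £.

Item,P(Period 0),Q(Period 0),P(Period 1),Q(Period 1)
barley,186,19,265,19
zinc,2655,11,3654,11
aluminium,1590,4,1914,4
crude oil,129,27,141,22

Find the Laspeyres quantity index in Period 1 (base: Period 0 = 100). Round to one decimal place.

98.5

Laspeyres quantity index uses base-period prices as weights.
ΣP(Period 0)·Q(Period 1) = 186×19 + 2655×11 + 1590×4 + 129×22 = 3534 + 29205 + 6360 + 2838 = 41937
ΣP(Period 0)·Q(Period 0) = 186×19 + 2655×11 + 1590×4 + 129×27 = 3534 + 29205 + 6360 + 3483 = 42582
Index = 41937 / 42582 × 100 = 98.4853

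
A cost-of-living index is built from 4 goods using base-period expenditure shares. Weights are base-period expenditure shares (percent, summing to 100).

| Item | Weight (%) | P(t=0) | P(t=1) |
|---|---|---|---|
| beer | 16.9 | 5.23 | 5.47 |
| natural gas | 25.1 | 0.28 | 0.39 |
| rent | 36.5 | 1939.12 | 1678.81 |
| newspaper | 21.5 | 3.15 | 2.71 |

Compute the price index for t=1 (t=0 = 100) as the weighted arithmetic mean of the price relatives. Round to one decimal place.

beer: 16.9 × (5.47/5.23) = 16.9 × 1.045889 = 17.6755
natural gas: 25.1 × (0.39/0.28) = 25.1 × 1.392857 = 34.9607
rent: 36.5 × (1678.81/1939.12) = 36.5 × 0.865759 = 31.6002
newspaper: 21.5 × (2.71/3.15) = 21.5 × 0.860317 = 18.4968
Index = Σ wᵢ·(p₁ᵢ/p₀ᵢ) = 17.6755 + 34.9607 + 31.6002 + 18.4968 = 102.7333

102.7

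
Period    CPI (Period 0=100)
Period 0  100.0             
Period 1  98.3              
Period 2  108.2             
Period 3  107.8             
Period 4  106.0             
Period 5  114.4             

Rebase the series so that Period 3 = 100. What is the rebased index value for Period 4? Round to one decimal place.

Rebased(Period 4) = 106.0 / 107.8 × 100 = 98.3302

98.3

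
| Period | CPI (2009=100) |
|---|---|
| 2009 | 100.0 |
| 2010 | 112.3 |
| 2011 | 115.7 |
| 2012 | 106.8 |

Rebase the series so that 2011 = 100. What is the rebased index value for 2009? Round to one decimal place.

Rebased(2009) = 100.0 / 115.7 × 100 = 86.4304

86.4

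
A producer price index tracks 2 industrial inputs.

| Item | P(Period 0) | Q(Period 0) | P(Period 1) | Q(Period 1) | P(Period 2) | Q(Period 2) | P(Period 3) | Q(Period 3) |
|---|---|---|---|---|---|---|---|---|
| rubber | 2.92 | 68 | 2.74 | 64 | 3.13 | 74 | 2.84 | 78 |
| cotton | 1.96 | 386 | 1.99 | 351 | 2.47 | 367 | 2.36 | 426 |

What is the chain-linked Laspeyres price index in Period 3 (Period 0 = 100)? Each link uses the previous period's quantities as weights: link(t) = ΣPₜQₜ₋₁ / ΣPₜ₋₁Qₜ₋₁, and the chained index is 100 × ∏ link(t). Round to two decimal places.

Link Period 0→Period 1:
ΣP(Period 1)Q(Period 0) = 2.74×68 + 1.99×386 = 186.32 + 768.14 = 954.46
ΣP(Period 0)Q(Period 0) = 2.92×68 + 1.96×386 = 198.56 + 756.56 = 955.12
link = 954.46/955.12 = 0.999309
Link Period 1→Period 2:
ΣP(Period 2)Q(Period 1) = 3.13×64 + 2.47×351 = 200.32 + 866.97 = 1067.29
ΣP(Period 1)Q(Period 1) = 2.74×64 + 1.99×351 = 175.36 + 698.49 = 873.85
link = 1067.29/873.85 = 1.221365
Link Period 2→Period 3:
ΣP(Period 3)Q(Period 2) = 2.84×74 + 2.36×367 = 210.16 + 866.12 = 1076.28
ΣP(Period 2)Q(Period 2) = 3.13×74 + 2.47×367 = 231.62 + 906.49 = 1138.11
link = 1076.28/1138.11 = 0.945673
Chained index = 100 × 0.999309 × 1.221365 × 0.945673 = 115.4214

115.42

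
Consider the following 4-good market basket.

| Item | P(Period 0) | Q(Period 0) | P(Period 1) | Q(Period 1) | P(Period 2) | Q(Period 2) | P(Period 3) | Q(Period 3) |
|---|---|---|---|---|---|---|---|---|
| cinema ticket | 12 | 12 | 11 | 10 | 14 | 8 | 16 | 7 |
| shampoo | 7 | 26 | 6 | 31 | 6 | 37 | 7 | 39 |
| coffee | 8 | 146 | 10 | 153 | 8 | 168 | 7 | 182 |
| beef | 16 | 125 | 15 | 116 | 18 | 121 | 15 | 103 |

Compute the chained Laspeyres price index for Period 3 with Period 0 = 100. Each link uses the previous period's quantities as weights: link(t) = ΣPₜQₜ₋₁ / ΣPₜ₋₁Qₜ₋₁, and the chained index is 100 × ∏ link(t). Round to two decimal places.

Link Period 0→Period 1:
ΣP(Period 1)Q(Period 0) = 11×12 + 6×26 + 10×146 + 15×125 = 132 + 156 + 1460 + 1875 = 3623
ΣP(Period 0)Q(Period 0) = 12×12 + 7×26 + 8×146 + 16×125 = 144 + 182 + 1168 + 2000 = 3494
link = 3623/3494 = 1.036920
Link Period 1→Period 2:
ΣP(Period 2)Q(Period 1) = 14×10 + 6×31 + 8×153 + 18×116 = 140 + 186 + 1224 + 2088 = 3638
ΣP(Period 1)Q(Period 1) = 11×10 + 6×31 + 10×153 + 15×116 = 110 + 186 + 1530 + 1740 = 3566
link = 3638/3566 = 1.020191
Link Period 2→Period 3:
ΣP(Period 3)Q(Period 2) = 16×8 + 7×37 + 7×168 + 15×121 = 128 + 259 + 1176 + 1815 = 3378
ΣP(Period 2)Q(Period 2) = 14×8 + 6×37 + 8×168 + 18×121 = 112 + 222 + 1344 + 2178 = 3856
link = 3378/3856 = 0.876037
Chained index = 100 × 1.036920 × 1.020191 × 0.876037 = 92.6722

92.67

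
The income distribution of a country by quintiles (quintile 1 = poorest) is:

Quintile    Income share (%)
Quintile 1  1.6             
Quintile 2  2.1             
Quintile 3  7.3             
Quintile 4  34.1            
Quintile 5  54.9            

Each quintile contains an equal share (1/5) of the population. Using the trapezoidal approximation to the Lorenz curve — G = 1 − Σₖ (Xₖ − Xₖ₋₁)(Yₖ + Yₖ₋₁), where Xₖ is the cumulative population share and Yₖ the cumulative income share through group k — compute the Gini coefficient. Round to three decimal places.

0.554

Cumulative income shares Yₖ: 0.0160, 0.0370, 0.1100, 0.4510, 1.0000
Σ (Xₖ−Xₖ₋₁)(Yₖ+Yₖ₋₁) = (1/5)(0.0160+0.0000) + (1/5)(0.0370+0.0160) + (1/5)(0.1100+0.0370) + (1/5)(0.4510+0.1100) + (1/5)(1.0000+0.4510)
  = 0.0032 + 0.0106 + 0.0294 + 0.1122 + 0.2902 = 0.4456
G = 1 − 0.4456 = 0.5544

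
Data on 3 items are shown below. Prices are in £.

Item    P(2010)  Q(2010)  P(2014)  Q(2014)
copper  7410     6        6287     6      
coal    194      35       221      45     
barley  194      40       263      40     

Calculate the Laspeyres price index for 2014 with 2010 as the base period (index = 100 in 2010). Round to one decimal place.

Laspeyres price index uses base-period quantities as weights.
ΣP(2014)·Q(2010) = 6287×6 + 221×35 + 263×40 = 37722 + 7735 + 10520 = 55977
ΣP(2010)·Q(2010) = 7410×6 + 194×35 + 194×40 = 44460 + 6790 + 7760 = 59010
Index = 55977 / 59010 × 100 = 94.8602

94.9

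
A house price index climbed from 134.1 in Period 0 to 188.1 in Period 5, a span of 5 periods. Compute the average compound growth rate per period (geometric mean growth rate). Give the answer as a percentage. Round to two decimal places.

Growth factor = (188.1/134.1)^(1/5) = (1.402685)^(1/5) = 1.070020
Growth rate = 1.070020 − 1 = 0.070020 = 7.0020%

7.00%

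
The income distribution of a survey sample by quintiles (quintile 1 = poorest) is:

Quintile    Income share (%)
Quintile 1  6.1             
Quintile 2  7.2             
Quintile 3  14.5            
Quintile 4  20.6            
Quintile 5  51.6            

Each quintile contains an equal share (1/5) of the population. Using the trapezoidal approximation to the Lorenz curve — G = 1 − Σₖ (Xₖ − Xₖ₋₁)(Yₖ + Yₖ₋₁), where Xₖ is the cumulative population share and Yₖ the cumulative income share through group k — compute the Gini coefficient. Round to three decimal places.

0.418

Cumulative income shares Yₖ: 0.0610, 0.1330, 0.2780, 0.4840, 1.0000
Σ (Xₖ−Xₖ₋₁)(Yₖ+Yₖ₋₁) = (1/5)(0.0610+0.0000) + (1/5)(0.1330+0.0610) + (1/5)(0.2780+0.1330) + (1/5)(0.4840+0.2780) + (1/5)(1.0000+0.4840)
  = 0.0122 + 0.0388 + 0.0822 + 0.1524 + 0.2968 = 0.5824
G = 1 − 0.5824 = 0.4176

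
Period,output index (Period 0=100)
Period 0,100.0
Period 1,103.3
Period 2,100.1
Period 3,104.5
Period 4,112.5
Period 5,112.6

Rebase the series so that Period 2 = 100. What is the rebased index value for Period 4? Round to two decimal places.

Rebased(Period 4) = 112.5 / 100.1 × 100 = 112.3876

112.39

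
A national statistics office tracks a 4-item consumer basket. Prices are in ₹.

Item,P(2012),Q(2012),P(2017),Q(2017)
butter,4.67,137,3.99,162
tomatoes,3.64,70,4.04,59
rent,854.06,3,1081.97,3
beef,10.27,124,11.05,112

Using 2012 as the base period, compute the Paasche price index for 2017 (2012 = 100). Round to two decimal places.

Paasche price index uses current-period quantities as weights.
ΣP(2017)·Q(2017) = 3.99×162 + 4.04×59 + 1081.97×3 + 11.05×112 = 646.38 + 238.36 + 3245.91 + 1237.6 = 5368.25
ΣP(2012)·Q(2017) = 4.67×162 + 3.64×59 + 854.06×3 + 10.27×112 = 756.54 + 214.76 + 2562.18 + 1150.24 = 4683.72
Index = 5368.25 / 4683.72 × 100 = 114.6151

114.62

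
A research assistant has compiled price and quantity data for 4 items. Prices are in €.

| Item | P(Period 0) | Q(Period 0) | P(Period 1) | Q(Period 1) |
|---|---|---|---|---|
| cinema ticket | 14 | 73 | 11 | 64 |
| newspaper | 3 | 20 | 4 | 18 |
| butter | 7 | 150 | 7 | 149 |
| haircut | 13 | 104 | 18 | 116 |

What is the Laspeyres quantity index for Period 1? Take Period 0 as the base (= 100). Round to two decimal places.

100.49

Laspeyres quantity index uses base-period prices as weights.
ΣP(Period 0)·Q(Period 1) = 14×64 + 3×18 + 7×149 + 13×116 = 896 + 54 + 1043 + 1508 = 3501
ΣP(Period 0)·Q(Period 0) = 14×73 + 3×20 + 7×150 + 13×104 = 1022 + 60 + 1050 + 1352 = 3484
Index = 3501 / 3484 × 100 = 100.4879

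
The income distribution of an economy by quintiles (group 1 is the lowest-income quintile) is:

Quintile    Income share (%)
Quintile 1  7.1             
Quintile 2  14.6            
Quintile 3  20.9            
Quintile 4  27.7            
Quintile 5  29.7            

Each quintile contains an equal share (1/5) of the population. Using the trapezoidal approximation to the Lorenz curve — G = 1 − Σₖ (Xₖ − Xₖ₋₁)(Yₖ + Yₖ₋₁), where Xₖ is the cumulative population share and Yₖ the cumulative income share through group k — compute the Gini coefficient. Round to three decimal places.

Cumulative income shares Yₖ: 0.0710, 0.2170, 0.4260, 0.7030, 1.0000
Σ (Xₖ−Xₖ₋₁)(Yₖ+Yₖ₋₁) = (1/5)(0.0710+0.0000) + (1/5)(0.2170+0.0710) + (1/5)(0.4260+0.2170) + (1/5)(0.7030+0.4260) + (1/5)(1.0000+0.7030)
  = 0.0142 + 0.0576 + 0.1286 + 0.2258 + 0.3406 = 0.7668
G = 1 − 0.7668 = 0.2332

0.233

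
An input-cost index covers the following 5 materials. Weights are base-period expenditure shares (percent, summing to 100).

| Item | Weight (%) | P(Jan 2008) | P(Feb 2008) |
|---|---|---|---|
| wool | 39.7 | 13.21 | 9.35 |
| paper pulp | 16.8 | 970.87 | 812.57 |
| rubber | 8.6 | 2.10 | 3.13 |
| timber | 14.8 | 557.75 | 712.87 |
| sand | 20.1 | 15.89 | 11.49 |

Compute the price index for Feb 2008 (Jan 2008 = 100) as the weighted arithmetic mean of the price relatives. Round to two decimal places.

wool: 39.7 × (9.35/13.21) = 39.7 × 0.707797 = 28.0995
paper pulp: 16.8 × (812.57/970.87) = 16.8 × 0.836950 = 14.0608
rubber: 8.6 × (3.13/2.10) = 8.6 × 1.490476 = 12.8181
timber: 14.8 × (712.87/557.75) = 14.8 × 1.278117 = 18.9161
sand: 20.1 × (11.49/15.89) = 20.1 × 0.723096 = 14.5342
Index = Σ wᵢ·(p₁ᵢ/p₀ᵢ) = 28.0995 + 14.0608 + 12.8181 + 18.9161 + 14.5342 = 88.4288

88.43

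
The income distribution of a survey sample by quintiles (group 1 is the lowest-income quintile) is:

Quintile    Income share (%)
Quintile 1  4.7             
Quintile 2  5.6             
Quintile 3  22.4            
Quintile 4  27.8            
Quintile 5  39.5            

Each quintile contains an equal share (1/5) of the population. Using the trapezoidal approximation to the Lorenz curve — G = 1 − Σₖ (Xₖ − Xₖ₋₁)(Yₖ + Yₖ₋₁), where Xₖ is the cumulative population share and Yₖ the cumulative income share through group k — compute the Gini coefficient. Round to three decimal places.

0.367

Cumulative income shares Yₖ: 0.0470, 0.1030, 0.3270, 0.6050, 1.0000
Σ (Xₖ−Xₖ₋₁)(Yₖ+Yₖ₋₁) = (1/5)(0.0470+0.0000) + (1/5)(0.1030+0.0470) + (1/5)(0.3270+0.1030) + (1/5)(0.6050+0.3270) + (1/5)(1.0000+0.6050)
  = 0.0094 + 0.0300 + 0.0860 + 0.1864 + 0.3210 = 0.6328
G = 1 − 0.6328 = 0.3672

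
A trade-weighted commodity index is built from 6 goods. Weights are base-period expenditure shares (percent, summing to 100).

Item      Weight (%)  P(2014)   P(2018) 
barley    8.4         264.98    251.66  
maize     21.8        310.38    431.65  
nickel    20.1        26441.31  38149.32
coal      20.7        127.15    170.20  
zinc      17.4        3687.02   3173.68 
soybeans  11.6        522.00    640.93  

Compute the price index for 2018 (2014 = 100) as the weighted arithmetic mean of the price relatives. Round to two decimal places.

124.22

barley: 8.4 × (251.66/264.98) = 8.4 × 0.949732 = 7.9777
maize: 21.8 × (431.65/310.38) = 21.8 × 1.390715 = 30.3176
nickel: 20.1 × (38149.32/26441.31) = 20.1 × 1.442792 = 29.0001
coal: 20.7 × (170.20/127.15) = 20.7 × 1.338576 = 27.7085
zinc: 17.4 × (3173.68/3687.02) = 17.4 × 0.860771 = 14.9774
soybeans: 11.6 × (640.93/522.00) = 11.6 × 1.227835 = 14.2429
Index = Σ wᵢ·(p₁ᵢ/p₀ᵢ) = 7.9777 + 30.3176 + 29.0001 + 27.7085 + 14.9774 + 14.2429 = 124.2243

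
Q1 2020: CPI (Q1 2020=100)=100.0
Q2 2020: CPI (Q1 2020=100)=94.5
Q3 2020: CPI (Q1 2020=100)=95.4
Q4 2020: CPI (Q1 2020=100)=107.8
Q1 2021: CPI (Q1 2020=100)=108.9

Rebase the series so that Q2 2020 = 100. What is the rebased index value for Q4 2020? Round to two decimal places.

114.07

Rebased(Q4 2020) = 107.8 / 94.5 × 100 = 114.0741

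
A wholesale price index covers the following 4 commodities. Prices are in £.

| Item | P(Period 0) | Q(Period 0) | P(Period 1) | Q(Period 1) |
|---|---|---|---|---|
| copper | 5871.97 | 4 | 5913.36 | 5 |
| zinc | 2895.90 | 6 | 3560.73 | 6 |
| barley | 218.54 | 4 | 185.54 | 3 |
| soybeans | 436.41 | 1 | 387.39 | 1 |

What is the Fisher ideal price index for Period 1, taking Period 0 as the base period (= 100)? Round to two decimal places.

108.94

Laspeyres component (base-period weights):
ΣP(Period 1)Q(Period 0) = 5913.36×4 + 3560.73×6 + 185.54×4 + 387.39×1 = 23653.44 + 21364.38 + 742.16 + 387.39 = 46147.37
ΣP(Period 0)Q(Period 0) = 5871.97×4 + 2895.90×6 + 218.54×4 + 436.41×1 = 23487.88 + 17375.4 + 874.16 + 436.41 = 42173.85
L = 46147.37 / 42173.85 × 100 = 109.4218
Paasche component (current-period weights):
ΣP(Period 1)Q(Period 1) = 5913.36×5 + 3560.73×6 + 185.54×3 + 387.39×1 = 29566.8 + 21364.38 + 556.62 + 387.39 = 51875.19
ΣP(Period 0)Q(Period 1) = 5871.97×5 + 2895.90×6 + 218.54×3 + 436.41×1 = 29359.85 + 17375.4 + 655.62 + 436.41 = 47827.28
P = 51875.19 / 47827.28 × 100 = 108.4636
Fisher = √(L × P) = √(109.4218 × 108.4636) = 108.9416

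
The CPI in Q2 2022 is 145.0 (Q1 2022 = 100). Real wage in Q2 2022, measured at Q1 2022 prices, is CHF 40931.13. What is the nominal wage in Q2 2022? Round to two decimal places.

59350.14

Nominal = Real × (Index/100) = 40931.13 × (145.0/100)
        = 40931.13 × 1.450 = 59350.1385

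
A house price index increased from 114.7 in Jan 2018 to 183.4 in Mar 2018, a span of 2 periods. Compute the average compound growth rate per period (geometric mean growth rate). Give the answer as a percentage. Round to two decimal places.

26.45%

Growth factor = (183.4/114.7)^(1/2) = (1.598954)^(1/2) = 1.264497
Growth rate = 1.264497 − 1 = 0.264497 = 26.4497%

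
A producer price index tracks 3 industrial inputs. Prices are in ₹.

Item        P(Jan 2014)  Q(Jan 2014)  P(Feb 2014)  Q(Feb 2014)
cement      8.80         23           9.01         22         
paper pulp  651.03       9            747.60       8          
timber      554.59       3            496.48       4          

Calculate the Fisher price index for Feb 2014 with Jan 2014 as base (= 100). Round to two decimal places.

Laspeyres component (base-period weights):
ΣP(Feb 2014)Q(Jan 2014) = 9.01×23 + 747.60×9 + 496.48×3 = 207.23 + 6728.4 + 1489.44 = 8425.07
ΣP(Jan 2014)Q(Jan 2014) = 8.80×23 + 651.03×9 + 554.59×3 = 202.4 + 5859.27 + 1663.77 = 7725.44
L = 8425.07 / 7725.44 × 100 = 109.0562
Paasche component (current-period weights):
ΣP(Feb 2014)Q(Feb 2014) = 9.01×22 + 747.60×8 + 496.48×4 = 198.22 + 5980.8 + 1985.92 = 8164.94
ΣP(Jan 2014)Q(Feb 2014) = 8.80×22 + 651.03×8 + 554.59×4 = 193.6 + 5208.24 + 2218.36 = 7620.2
P = 8164.94 / 7620.2 × 100 = 107.1486
Fisher = √(L × P) = √(109.0562 × 107.1486) = 108.0982

108.10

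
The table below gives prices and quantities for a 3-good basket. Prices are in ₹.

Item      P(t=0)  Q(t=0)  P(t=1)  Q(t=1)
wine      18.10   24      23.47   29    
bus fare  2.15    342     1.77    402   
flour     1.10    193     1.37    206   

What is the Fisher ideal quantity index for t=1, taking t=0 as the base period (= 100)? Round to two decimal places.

116.88

Laspeyres component (base-period weights):
ΣP(t=0)Q(t=1) = 18.10×29 + 2.15×402 + 1.10×206 = 524.9 + 864.3 + 226.6 = 1615.8
ΣP(t=0)Q(t=0) = 18.10×24 + 2.15×342 + 1.10×193 = 434.4 + 735.3 + 212.3 = 1382
L = 1615.8 / 1382 × 100 = 116.9175
Paasche component (current-period weights):
ΣP(t=1)Q(t=1) = 23.47×29 + 1.77×402 + 1.37×206 = 680.63 + 711.54 + 282.22 = 1674.39
ΣP(t=1)Q(t=0) = 23.47×24 + 1.77×342 + 1.37×193 = 563.28 + 605.34 + 264.41 = 1433.03
P = 1674.39 / 1433.03 × 100 = 116.8426
Fisher = √(L × P) = √(116.9175 × 116.8426) = 116.8801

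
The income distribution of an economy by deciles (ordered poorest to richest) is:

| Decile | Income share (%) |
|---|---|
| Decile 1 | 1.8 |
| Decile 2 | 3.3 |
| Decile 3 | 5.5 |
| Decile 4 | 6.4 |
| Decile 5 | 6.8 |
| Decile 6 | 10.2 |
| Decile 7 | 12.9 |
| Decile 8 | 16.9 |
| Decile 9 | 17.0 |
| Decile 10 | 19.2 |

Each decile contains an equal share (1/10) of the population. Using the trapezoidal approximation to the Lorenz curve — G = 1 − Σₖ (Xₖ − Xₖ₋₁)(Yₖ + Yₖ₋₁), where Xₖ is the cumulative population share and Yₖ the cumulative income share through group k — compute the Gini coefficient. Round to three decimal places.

0.332

Cumulative income shares Yₖ: 0.0180, 0.0510, 0.1060, 0.1700, 0.2380, 0.3400, 0.4690, 0.6380, 0.8080, 1.0000
Σ (Xₖ−Xₖ₋₁)(Yₖ+Yₖ₋₁) = (1/10)(0.0180+0.0000) + (1/10)(0.0510+0.0180) + (1/10)(0.1060+0.0510) + (1/10)(0.1700+0.1060) + (1/10)(0.2380+0.1700) + (1/10)(0.3400+0.2380) + (1/10)(0.4690+0.3400) + (1/10)(0.6380+0.4690) + (1/10)(0.8080+0.6380) + (1/10)(1.0000+0.8080)
  = 0.0018 + 0.0069 + 0.0157 + 0.0276 + 0.0408 + 0.0578 + 0.0809 + 0.1107 + 0.1446 + 0.1808 = 0.6676
G = 1 − 0.6676 = 0.3324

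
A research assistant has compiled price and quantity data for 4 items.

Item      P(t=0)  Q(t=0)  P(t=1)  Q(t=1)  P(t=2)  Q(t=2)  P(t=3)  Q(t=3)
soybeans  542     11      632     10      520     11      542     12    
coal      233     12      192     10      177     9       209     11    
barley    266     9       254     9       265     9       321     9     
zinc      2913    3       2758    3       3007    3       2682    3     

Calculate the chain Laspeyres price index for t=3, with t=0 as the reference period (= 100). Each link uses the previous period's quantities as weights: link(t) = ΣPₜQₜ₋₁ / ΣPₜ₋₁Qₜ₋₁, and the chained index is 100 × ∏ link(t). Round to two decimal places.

Link t=0→t=1:
ΣP(t=1)Q(t=0) = 632×11 + 192×12 + 254×9 + 2758×3 = 6952 + 2304 + 2286 + 8274 = 19816
ΣP(t=0)Q(t=0) = 542×11 + 233×12 + 266×9 + 2913×3 = 5962 + 2796 + 2394 + 8739 = 19891
link = 19816/19891 = 0.996229
Link t=1→t=2:
ΣP(t=2)Q(t=1) = 520×10 + 177×10 + 265×9 + 3007×3 = 5200 + 1770 + 2385 + 9021 = 18376
ΣP(t=1)Q(t=1) = 632×10 + 192×10 + 254×9 + 2758×3 = 6320 + 1920 + 2286 + 8274 = 18800
link = 18376/18800 = 0.977447
Link t=2→t=3:
ΣP(t=3)Q(t=2) = 542×11 + 209×9 + 321×9 + 2682×3 = 5962 + 1881 + 2889 + 8046 = 18778
ΣP(t=2)Q(t=2) = 520×11 + 177×9 + 265×9 + 3007×3 = 5720 + 1593 + 2385 + 9021 = 18719
link = 18778/18719 = 1.003152
Chained index = 100 × 0.996229 × 0.977447 × 1.003152 = 97.6830

97.68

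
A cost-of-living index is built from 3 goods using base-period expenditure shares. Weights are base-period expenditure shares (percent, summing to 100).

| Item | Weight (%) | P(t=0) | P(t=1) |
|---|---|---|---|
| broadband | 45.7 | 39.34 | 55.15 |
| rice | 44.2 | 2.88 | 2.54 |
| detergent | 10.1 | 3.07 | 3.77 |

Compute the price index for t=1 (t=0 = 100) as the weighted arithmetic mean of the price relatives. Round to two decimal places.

broadband: 45.7 × (55.15/39.34) = 45.7 × 1.401881 = 64.0660
rice: 44.2 × (2.54/2.88) = 44.2 × 0.881944 = 38.9819
detergent: 10.1 × (3.77/3.07) = 10.1 × 1.228013 = 12.4029
Index = Σ wᵢ·(p₁ᵢ/p₀ᵢ) = 64.0660 + 38.9819 + 12.4029 = 115.4508

115.45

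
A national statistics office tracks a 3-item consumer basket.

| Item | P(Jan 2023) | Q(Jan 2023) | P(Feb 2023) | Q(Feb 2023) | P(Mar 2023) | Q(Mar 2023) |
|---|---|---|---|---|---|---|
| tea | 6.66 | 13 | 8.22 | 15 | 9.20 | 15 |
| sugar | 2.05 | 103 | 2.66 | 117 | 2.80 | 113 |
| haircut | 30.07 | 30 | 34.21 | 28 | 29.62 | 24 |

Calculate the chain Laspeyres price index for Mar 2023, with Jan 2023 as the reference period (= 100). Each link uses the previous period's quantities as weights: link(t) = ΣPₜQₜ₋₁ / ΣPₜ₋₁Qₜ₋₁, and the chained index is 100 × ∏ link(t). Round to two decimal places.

Link Jan 2023→Feb 2023:
ΣP(Feb 2023)Q(Jan 2023) = 8.22×13 + 2.66×103 + 34.21×30 = 106.86 + 273.98 + 1026.3 = 1407.14
ΣP(Jan 2023)Q(Jan 2023) = 6.66×13 + 2.05×103 + 30.07×30 = 86.58 + 211.15 + 902.1 = 1199.83
link = 1407.14/1199.83 = 1.172783
Link Feb 2023→Mar 2023:
ΣP(Mar 2023)Q(Feb 2023) = 9.20×15 + 2.80×117 + 29.62×28 = 138 + 327.6 + 829.36 = 1294.96
ΣP(Feb 2023)Q(Feb 2023) = 8.22×15 + 2.66×117 + 34.21×28 = 123.3 + 311.22 + 957.88 = 1392.4
link = 1294.96/1392.4 = 0.930020
Chained index = 100 × 1.172783 × 0.930020 = 109.0712

109.07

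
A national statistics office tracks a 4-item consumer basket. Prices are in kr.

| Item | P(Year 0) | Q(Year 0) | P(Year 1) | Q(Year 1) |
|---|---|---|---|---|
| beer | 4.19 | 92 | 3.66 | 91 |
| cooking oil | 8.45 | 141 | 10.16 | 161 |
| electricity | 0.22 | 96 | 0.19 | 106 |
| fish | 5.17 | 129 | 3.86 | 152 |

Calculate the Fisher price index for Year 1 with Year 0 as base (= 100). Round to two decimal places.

Laspeyres component (base-period weights):
ΣP(Year 1)Q(Year 0) = 3.66×92 + 10.16×141 + 0.19×96 + 3.86×129 = 336.72 + 1432.56 + 18.24 + 497.94 = 2285.46
ΣP(Year 0)Q(Year 0) = 4.19×92 + 8.45×141 + 0.22×96 + 5.17×129 = 385.48 + 1191.45 + 21.12 + 666.93 = 2264.98
L = 2285.46 / 2264.98 × 100 = 100.9042
Paasche component (current-period weights):
ΣP(Year 1)Q(Year 1) = 3.66×91 + 10.16×161 + 0.19×106 + 3.86×152 = 333.06 + 1635.76 + 20.14 + 586.72 = 2575.68
ΣP(Year 0)Q(Year 1) = 4.19×91 + 8.45×161 + 0.22×106 + 5.17×152 = 381.29 + 1360.45 + 23.32 + 785.84 = 2550.9
P = 2575.68 / 2550.9 × 100 = 100.9714
Fisher = √(L × P) = √(100.9042 × 100.9714) = 100.9378

100.94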